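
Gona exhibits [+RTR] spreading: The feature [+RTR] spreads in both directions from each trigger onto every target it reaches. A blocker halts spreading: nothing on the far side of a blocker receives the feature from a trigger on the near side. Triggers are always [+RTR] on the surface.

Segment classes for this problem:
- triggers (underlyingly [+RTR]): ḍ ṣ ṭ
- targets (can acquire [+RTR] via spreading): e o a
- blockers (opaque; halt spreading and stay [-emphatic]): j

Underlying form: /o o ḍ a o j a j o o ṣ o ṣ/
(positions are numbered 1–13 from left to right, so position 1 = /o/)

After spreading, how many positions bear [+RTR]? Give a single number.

From /ḍ/ at 3 rightward: 4 /a/ → [+RTR]; 5 /o/ → [+RTR]; 6 /j/ blocks.
From /ḍ/ at 3 leftward: 2 /o/ → [+RTR]; 1 /o/ → [+RTR]; word edge.
From /ṣ/ at 11 rightward: 12 /o/ → [+RTR]; 13 /ṣ/ is itself a trigger — this domain ends here.
From /ṣ/ at 11 leftward: 10 /o/ → [+RTR]; 9 /o/ → [+RTR]; 8 /j/ blocks.
From /ṣ/ at 13 rightward: word edge.
From /ṣ/ at 13 leftward: 12 /o/ → [+RTR]; 11 /ṣ/ is itself a trigger — this domain ends here.
Target with no active source: position 7 stays [-emphatic].
[+RTR] positions on the surface: 1 2 3 4 5 9 10 11 12 13.

10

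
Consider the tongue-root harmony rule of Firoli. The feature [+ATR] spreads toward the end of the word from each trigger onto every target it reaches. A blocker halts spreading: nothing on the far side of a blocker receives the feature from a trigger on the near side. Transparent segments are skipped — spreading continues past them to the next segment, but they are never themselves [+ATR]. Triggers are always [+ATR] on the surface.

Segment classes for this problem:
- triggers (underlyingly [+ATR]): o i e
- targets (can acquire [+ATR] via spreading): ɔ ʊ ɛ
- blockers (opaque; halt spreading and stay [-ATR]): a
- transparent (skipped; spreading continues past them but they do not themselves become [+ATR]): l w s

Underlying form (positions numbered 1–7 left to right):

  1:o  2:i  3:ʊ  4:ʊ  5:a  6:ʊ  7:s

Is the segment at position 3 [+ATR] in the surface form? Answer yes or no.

yes

From /o/ at 1 rightward: 2 /i/ is itself a trigger — this domain ends here.
From /i/ at 2 rightward: 3 /ʊ/ → [+ATR]; 4 /ʊ/ → [+ATR]; 5 /a/ blocks.
Target with no active source: position 6 stays [-ATR].
[+ATR] positions on the surface: 1 2 3 4.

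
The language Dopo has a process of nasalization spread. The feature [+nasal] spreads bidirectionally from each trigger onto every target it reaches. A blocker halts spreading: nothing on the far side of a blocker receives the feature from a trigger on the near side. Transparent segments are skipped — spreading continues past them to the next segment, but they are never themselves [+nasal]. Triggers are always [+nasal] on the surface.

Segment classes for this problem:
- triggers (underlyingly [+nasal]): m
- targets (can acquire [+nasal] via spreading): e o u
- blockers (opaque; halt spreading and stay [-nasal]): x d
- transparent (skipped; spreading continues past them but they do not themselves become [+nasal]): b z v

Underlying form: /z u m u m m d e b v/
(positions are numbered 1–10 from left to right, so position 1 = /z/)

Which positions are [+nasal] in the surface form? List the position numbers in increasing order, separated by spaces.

From /m/ at 3 rightward: 4 /u/ → [+nasal]; 5 /m/ is itself a trigger — this domain ends here.
From /m/ at 3 leftward: 2 /u/ → [+nasal]; 1 /z/ transparent; word edge.
From /m/ at 5 rightward: 6 /m/ is itself a trigger — this domain ends here.
From /m/ at 5 leftward: 4 /u/ → [+nasal]; 3 /m/ is itself a trigger — this domain ends here.
From /m/ at 6 rightward: 7 /d/ blocks.
From /m/ at 6 leftward: 5 /m/ is itself a trigger — this domain ends here.
Target with no active source: position 8 stays [-nasal].

2 3 4 5 6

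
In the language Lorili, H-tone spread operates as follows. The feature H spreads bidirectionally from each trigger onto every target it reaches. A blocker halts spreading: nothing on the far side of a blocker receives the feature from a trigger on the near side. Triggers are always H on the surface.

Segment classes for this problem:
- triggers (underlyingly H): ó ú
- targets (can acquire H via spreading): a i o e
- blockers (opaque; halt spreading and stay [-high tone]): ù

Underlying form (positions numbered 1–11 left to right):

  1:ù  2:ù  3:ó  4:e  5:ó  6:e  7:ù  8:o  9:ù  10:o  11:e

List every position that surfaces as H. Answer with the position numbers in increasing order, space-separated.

From /ó/ at 3 rightward: 4 /e/ → H; 5 /ó/ is itself a trigger — this domain ends here.
From /ó/ at 3 leftward: 2 /ù/ blocks.
From /ó/ at 5 rightward: 6 /e/ → H; 7 /ù/ blocks.
From /ó/ at 5 leftward: 4 /e/ → H; 3 /ó/ is itself a trigger — this domain ends here.
Targets with no active source: positions 8 10 11 stay [-high tone].

3 4 5 6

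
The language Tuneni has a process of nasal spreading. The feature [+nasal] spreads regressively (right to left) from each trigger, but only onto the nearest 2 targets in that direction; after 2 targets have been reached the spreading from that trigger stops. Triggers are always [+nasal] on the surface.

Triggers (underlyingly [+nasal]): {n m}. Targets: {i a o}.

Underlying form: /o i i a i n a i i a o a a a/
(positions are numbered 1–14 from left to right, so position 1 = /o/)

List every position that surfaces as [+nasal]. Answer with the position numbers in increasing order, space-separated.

From /n/ at 6 leftward: 5 /i/ → [+nasal]; 4 /a/ → [+nasal]; bound reached.
Targets with no active source: positions 1 2 3 7 8 9 10 11 12 13 14 stay [-nasal].

4 5 6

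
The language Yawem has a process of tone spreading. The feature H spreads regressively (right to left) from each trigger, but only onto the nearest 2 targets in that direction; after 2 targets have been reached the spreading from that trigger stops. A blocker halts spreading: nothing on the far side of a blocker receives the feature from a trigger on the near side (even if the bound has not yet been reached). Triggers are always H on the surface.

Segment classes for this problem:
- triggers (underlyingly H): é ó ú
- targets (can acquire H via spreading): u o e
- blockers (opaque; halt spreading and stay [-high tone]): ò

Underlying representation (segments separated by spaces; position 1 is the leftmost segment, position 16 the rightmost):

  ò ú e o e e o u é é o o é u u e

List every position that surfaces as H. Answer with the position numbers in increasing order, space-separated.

From /ú/ at 2 leftward: 1 /ò/ blocks.
From /é/ at 9 leftward: 8 /u/ → H; 7 /o/ → H; bound reached.
From /é/ at 10 leftward: 9 /é/ is itself a trigger — this domain ends here.
From /é/ at 13 leftward: 12 /o/ → H; 11 /o/ → H; bound reached.
Targets with no active source: positions 3 4 5 6 14 15 16 stay [-high tone].

2 7 8 9 10 11 12 13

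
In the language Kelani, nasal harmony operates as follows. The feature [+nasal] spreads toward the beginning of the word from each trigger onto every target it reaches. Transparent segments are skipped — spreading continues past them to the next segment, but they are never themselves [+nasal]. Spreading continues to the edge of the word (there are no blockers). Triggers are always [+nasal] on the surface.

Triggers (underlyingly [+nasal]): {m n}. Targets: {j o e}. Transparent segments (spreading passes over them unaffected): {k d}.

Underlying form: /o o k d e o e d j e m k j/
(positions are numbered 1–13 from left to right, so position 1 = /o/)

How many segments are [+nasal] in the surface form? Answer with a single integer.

8

From /m/ at 11 leftward: 10 /e/ → [+nasal]; 9 /j/ → [+nasal]; 8 /d/ transparent; 7 /e/ → [+nasal]; 6 /o/ → [+nasal]; 5 /e/ → [+nasal]; 4 /d/ transparent; 3 /k/ transparent; 2 /o/ → [+nasal]; 1 /o/ → [+nasal]; word edge.
Target with no active source: position 13 stays [-nasal].
[+nasal] positions on the surface: 1 2 5 6 7 9 10 11.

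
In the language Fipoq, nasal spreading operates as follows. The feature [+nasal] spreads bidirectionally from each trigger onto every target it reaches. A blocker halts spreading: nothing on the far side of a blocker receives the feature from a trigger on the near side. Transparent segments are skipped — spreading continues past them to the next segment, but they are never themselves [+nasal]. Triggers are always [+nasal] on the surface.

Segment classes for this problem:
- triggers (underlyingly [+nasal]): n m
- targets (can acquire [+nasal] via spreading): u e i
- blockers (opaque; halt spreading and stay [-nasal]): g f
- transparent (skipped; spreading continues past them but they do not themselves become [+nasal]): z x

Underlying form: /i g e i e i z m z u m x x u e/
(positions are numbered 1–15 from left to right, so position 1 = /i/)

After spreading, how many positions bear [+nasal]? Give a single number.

From /m/ at 8 rightward: 9 /z/ transparent; 10 /u/ → [+nasal]; 11 /m/ is itself a trigger — this domain ends here.
From /m/ at 8 leftward: 7 /z/ transparent; 6 /i/ → [+nasal]; 5 /e/ → [+nasal]; 4 /i/ → [+nasal]; 3 /e/ → [+nasal]; 2 /g/ blocks.
From /m/ at 11 rightward: 12 /x/ transparent; 13 /x/ transparent; 14 /u/ → [+nasal]; 15 /e/ → [+nasal]; word edge.
From /m/ at 11 leftward: 10 /u/ → [+nasal]; 9 /z/ transparent; 8 /m/ is itself a trigger — this domain ends here.
Target with no active source: position 1 stays [-nasal].
[+nasal] positions on the surface: 3 4 5 6 8 10 11 14 15.

9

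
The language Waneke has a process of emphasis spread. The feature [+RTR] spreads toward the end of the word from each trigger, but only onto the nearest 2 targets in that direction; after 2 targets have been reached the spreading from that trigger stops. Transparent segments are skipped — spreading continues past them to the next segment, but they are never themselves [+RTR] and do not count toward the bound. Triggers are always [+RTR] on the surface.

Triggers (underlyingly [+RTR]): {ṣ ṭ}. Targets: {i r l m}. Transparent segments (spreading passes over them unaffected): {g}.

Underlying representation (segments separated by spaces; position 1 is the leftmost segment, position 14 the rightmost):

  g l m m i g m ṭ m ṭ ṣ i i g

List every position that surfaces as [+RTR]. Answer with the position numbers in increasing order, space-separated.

8 9 10 11 12 13

From /ṭ/ at 8 rightward: 9 /m/ → [+RTR]; 10 /ṭ/ is itself a trigger — this domain ends here.
From /ṭ/ at 10 rightward: 11 /ṣ/ is itself a trigger — this domain ends here.
From /ṣ/ at 11 rightward: 12 /i/ → [+RTR]; 13 /i/ → [+RTR]; bound reached.
Targets with no active source: positions 2 3 4 5 7 stay [-emphatic].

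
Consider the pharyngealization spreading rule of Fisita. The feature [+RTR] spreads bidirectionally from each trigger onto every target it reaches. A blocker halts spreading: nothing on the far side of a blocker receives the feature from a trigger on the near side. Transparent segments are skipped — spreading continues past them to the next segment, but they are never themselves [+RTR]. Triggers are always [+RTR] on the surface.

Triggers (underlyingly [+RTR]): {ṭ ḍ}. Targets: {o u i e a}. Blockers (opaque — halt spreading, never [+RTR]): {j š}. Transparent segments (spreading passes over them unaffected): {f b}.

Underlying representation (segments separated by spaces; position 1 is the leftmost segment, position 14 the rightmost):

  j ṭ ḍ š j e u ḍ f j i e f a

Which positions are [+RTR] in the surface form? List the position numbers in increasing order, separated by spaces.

From /ṭ/ at 2 rightward: 3 /ḍ/ is itself a trigger — this domain ends here.
From /ṭ/ at 2 leftward: 1 /j/ blocks.
From /ḍ/ at 3 rightward: 4 /š/ blocks.
From /ḍ/ at 3 leftward: 2 /ṭ/ is itself a trigger — this domain ends here.
From /ḍ/ at 8 rightward: 9 /f/ transparent; 10 /j/ blocks.
From /ḍ/ at 8 leftward: 7 /u/ → [+RTR]; 6 /e/ → [+RTR]; 5 /j/ blocks.
Targets with no active source: positions 11 12 14 stay [-emphatic].

2 3 6 7 8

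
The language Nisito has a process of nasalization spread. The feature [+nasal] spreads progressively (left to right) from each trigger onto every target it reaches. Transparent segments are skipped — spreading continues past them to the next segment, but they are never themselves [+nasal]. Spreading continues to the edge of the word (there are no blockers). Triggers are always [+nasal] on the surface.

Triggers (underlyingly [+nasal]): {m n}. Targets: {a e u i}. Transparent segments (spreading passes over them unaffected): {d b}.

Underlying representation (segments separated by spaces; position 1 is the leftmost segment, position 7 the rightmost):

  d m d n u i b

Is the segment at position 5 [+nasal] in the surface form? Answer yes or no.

yes

From /m/ at 2 rightward: 3 /d/ transparent; 4 /n/ is itself a trigger — this domain ends here.
From /n/ at 4 rightward: 5 /u/ → [+nasal]; 6 /i/ → [+nasal]; 7 /b/ transparent; word edge.
[+nasal] positions on the surface: 2 4 5 6.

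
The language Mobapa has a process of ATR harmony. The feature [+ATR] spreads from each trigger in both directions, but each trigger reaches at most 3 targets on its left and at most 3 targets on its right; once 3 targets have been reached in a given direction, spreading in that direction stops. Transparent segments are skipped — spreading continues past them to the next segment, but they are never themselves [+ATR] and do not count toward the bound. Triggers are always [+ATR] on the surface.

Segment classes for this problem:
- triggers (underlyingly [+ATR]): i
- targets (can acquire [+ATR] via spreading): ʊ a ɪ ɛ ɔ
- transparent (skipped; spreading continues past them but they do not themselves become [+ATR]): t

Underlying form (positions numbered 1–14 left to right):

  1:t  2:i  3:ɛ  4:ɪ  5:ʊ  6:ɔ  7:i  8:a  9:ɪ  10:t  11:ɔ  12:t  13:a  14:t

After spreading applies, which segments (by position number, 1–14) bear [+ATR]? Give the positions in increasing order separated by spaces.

From /i/ at 2 rightward: 3 /ɛ/ → [+ATR]; 4 /ɪ/ → [+ATR]; 5 /ʊ/ → [+ATR]; bound reached.
From /i/ at 2 leftward: 1 /t/ transparent; word edge.
From /i/ at 7 rightward: 8 /a/ → [+ATR]; 9 /ɪ/ → [+ATR]; 10 /t/ transparent; 11 /ɔ/ → [+ATR]; bound reached.
From /i/ at 7 leftward: 6 /ɔ/ → [+ATR]; 5 /ʊ/ → [+ATR]; 4 /ɪ/ → [+ATR]; bound reached.
Target with no active source: position 13 stays [-ATR].

2 3 4 5 6 7 8 9 11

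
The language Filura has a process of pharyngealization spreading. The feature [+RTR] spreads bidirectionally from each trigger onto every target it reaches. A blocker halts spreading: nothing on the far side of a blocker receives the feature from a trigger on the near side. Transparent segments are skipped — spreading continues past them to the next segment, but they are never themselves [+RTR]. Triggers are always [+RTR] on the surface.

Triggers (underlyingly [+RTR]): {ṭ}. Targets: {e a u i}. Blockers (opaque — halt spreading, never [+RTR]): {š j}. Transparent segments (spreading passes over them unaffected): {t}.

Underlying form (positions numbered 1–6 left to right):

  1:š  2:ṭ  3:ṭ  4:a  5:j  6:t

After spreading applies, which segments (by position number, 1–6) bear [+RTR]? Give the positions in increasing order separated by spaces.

From /ṭ/ at 2 rightward: 3 /ṭ/ is itself a trigger — this domain ends here.
From /ṭ/ at 2 leftward: 1 /š/ blocks.
From /ṭ/ at 3 rightward: 4 /a/ → [+RTR]; 5 /j/ blocks.
From /ṭ/ at 3 leftward: 2 /ṭ/ is itself a trigger — this domain ends here.

2 3 4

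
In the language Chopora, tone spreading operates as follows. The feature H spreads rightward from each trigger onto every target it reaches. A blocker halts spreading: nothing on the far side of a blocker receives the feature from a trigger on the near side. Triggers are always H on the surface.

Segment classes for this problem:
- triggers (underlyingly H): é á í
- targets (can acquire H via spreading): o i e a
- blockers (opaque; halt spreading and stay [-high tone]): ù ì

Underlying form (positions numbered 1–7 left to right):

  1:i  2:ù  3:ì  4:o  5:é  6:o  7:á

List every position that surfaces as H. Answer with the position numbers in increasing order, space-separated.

5 6 7

From /é/ at 5 rightward: 6 /o/ → H; 7 /á/ is itself a trigger — this domain ends here.
From /á/ at 7 rightward: word edge.
Targets with no active source: positions 1 4 stay [-high tone].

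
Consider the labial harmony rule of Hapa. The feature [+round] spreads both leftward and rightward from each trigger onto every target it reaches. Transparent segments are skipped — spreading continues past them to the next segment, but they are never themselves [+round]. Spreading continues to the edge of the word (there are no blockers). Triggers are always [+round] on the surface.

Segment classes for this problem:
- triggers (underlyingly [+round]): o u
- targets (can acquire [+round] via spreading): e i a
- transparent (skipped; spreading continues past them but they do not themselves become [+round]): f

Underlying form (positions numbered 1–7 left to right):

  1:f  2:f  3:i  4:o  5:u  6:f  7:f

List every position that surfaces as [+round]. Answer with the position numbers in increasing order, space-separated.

From /o/ at 4 rightward: 5 /u/ is itself a trigger — this domain ends here.
From /o/ at 4 leftward: 3 /i/ → [+round]; 2 /f/ transparent; 1 /f/ transparent; word edge.
From /u/ at 5 rightward: 6 /f/ transparent; 7 /f/ transparent; word edge.
From /u/ at 5 leftward: 4 /o/ is itself a trigger — this domain ends here.

3 4 5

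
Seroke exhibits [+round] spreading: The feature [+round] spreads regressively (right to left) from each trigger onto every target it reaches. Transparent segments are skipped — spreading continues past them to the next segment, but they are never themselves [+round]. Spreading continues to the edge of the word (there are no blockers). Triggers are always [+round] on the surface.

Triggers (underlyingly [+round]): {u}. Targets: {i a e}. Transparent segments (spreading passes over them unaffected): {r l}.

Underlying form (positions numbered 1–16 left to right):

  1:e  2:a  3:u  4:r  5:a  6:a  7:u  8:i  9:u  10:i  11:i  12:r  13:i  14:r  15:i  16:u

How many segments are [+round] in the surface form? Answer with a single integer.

13

From /u/ at 3 leftward: 2 /a/ → [+round]; 1 /e/ → [+round]; word edge.
From /u/ at 7 leftward: 6 /a/ → [+round]; 5 /a/ → [+round]; 4 /r/ transparent; 3 /u/ is itself a trigger — this domain ends here.
From /u/ at 9 leftward: 8 /i/ → [+round]; 7 /u/ is itself a trigger — this domain ends here.
From /u/ at 16 leftward: 15 /i/ → [+round]; 14 /r/ transparent; 13 /i/ → [+round]; 12 /r/ transparent; 11 /i/ → [+round]; 10 /i/ → [+round]; 9 /u/ is itself a trigger — this domain ends here.
[+round] positions on the surface: 1 2 3 5 6 7 8 9 10 11 13 15 16.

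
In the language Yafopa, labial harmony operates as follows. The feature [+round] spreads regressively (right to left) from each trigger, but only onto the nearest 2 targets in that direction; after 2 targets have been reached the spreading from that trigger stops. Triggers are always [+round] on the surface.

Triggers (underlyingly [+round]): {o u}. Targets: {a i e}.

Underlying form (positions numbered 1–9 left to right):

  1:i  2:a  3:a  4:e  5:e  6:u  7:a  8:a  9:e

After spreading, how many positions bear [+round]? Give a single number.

From /u/ at 6 leftward: 5 /e/ → [+round]; 4 /e/ → [+round]; bound reached.
Targets with no active source: positions 1 2 3 7 8 9 stay [-round].
[+round] positions on the surface: 4 5 6.

3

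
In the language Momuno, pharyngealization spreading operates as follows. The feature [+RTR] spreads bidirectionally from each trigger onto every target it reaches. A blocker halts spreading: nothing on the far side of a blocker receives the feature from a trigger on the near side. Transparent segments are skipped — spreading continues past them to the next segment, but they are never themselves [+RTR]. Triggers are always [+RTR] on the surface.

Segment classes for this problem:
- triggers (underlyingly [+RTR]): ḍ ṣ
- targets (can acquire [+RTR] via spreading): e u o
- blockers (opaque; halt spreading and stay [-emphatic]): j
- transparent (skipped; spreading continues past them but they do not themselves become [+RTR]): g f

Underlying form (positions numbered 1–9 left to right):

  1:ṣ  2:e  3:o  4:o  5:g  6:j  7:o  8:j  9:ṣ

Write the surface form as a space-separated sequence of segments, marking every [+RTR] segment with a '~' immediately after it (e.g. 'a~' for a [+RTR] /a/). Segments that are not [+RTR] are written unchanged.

ṣ~ e~ o~ o~ g j o j ṣ~

From /ṣ/ at 1 rightward: 2 /e/ → [+RTR]; 3 /o/ → [+RTR]; 4 /o/ → [+RTR]; 5 /g/ transparent; 6 /j/ blocks.
From /ṣ/ at 1 leftward: word edge.
From /ṣ/ at 9 rightward: word edge.
From /ṣ/ at 9 leftward: 8 /j/ blocks.
Target with no active source: position 7 stays [-emphatic].
[+RTR] positions on the surface: 1 2 3 4 9.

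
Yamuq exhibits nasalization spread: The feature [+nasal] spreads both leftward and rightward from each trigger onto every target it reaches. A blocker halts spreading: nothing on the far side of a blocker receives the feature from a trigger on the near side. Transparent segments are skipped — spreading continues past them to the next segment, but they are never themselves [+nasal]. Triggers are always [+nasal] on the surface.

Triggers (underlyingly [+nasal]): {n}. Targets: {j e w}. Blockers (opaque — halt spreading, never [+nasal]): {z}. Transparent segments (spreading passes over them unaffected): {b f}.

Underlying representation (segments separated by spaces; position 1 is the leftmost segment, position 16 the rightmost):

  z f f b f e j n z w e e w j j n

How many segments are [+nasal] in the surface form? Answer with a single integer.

From /n/ at 8 rightward: 9 /z/ blocks.
From /n/ at 8 leftward: 7 /j/ → [+nasal]; 6 /e/ → [+nasal]; 5 /f/ transparent; 4 /b/ transparent; 3 /f/ transparent; 2 /f/ transparent; 1 /z/ blocks.
From /n/ at 16 rightward: word edge.
From /n/ at 16 leftward: 15 /j/ → [+nasal]; 14 /j/ → [+nasal]; 13 /w/ → [+nasal]; 12 /e/ → [+nasal]; 11 /e/ → [+nasal]; 10 /w/ → [+nasal]; 9 /z/ blocks.
[+nasal] positions on the surface: 6 7 8 10 11 12 13 14 15 16.

10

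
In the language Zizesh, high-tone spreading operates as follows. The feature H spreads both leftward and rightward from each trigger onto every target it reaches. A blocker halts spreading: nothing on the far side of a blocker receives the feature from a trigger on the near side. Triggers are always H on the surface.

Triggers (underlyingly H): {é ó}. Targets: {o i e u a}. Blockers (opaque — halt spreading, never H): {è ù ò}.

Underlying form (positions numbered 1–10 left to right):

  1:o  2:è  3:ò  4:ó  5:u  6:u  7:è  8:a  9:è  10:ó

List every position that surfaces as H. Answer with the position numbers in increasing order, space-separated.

4 5 6 10

From /ó/ at 4 rightward: 5 /u/ → H; 6 /u/ → H; 7 /è/ blocks.
From /ó/ at 4 leftward: 3 /ò/ blocks.
From /ó/ at 10 rightward: word edge.
From /ó/ at 10 leftward: 9 /è/ blocks.
Targets with no active source: positions 1 8 stay [-high tone].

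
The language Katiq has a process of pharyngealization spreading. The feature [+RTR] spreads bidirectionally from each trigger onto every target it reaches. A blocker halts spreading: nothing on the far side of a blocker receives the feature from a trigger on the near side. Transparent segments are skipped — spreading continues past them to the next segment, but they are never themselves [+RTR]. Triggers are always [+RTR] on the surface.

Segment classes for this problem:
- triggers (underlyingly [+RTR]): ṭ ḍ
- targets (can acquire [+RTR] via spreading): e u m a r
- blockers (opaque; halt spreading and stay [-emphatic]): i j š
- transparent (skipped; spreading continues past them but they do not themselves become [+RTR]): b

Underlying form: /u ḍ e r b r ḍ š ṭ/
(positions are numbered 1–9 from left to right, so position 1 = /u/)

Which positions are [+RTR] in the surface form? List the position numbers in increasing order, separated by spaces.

From /ḍ/ at 2 rightward: 3 /e/ → [+RTR]; 4 /r/ → [+RTR]; 5 /b/ transparent; 6 /r/ → [+RTR]; 7 /ḍ/ is itself a trigger — this domain ends here.
From /ḍ/ at 2 leftward: 1 /u/ → [+RTR]; word edge.
From /ḍ/ at 7 rightward: 8 /š/ blocks.
From /ḍ/ at 7 leftward: 6 /r/ → [+RTR]; 5 /b/ transparent; 4 /r/ → [+RTR]; 3 /e/ → [+RTR]; 2 /ḍ/ is itself a trigger — this domain ends here.
From /ṭ/ at 9 rightward: word edge.
From /ṭ/ at 9 leftward: 8 /š/ blocks.

1 2 3 4 6 7 9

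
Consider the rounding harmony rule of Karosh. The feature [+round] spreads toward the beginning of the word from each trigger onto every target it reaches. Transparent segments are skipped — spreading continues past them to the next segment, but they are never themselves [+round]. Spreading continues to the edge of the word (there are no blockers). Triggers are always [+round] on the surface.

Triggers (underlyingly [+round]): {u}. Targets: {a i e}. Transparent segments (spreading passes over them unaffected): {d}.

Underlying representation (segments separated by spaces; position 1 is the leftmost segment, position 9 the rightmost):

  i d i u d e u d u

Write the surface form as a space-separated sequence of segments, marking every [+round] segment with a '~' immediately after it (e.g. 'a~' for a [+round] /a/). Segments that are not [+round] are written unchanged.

From /u/ at 4 leftward: 3 /i/ → [+round]; 2 /d/ transparent; 1 /i/ → [+round]; word edge.
From /u/ at 7 leftward: 6 /e/ → [+round]; 5 /d/ transparent; 4 /u/ is itself a trigger — this domain ends here.
From /u/ at 9 leftward: 8 /d/ transparent; 7 /u/ is itself a trigger — this domain ends here.
[+round] positions on the surface: 1 3 4 6 7 9.

i~ d i~ u~ d e~ u~ d u~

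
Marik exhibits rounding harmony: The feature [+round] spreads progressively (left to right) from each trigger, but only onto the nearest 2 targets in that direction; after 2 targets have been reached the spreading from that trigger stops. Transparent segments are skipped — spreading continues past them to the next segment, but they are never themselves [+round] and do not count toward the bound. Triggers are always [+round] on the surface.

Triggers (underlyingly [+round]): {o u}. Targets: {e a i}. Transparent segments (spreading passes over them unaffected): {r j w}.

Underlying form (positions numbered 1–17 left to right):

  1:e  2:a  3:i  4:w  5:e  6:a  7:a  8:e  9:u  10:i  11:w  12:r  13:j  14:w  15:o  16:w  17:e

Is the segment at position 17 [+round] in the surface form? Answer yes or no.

From /u/ at 9 rightward: 10 /i/ → [+round]; 11 /w/ transparent; 12 /r/ transparent; 13 /j/ transparent; 14 /w/ transparent; 15 /o/ is itself a trigger — this domain ends here.
From /o/ at 15 rightward: 16 /w/ transparent; 17 /e/ → [+round]; word edge.
Targets with no active source: positions 1 2 3 5 6 7 8 stay [-round].
[+round] positions on the surface: 9 10 15 17.

yes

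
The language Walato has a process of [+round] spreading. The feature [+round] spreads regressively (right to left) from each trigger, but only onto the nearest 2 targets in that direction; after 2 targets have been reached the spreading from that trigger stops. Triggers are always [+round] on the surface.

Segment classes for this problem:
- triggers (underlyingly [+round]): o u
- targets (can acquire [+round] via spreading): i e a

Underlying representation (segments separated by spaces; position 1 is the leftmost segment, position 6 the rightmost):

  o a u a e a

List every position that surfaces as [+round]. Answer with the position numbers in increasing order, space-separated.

1 2 3

From /o/ at 1 leftward: word edge.
From /u/ at 3 leftward: 2 /a/ → [+round]; 1 /o/ is itself a trigger — this domain ends here.
Targets with no active source: positions 4 5 6 stay [-round].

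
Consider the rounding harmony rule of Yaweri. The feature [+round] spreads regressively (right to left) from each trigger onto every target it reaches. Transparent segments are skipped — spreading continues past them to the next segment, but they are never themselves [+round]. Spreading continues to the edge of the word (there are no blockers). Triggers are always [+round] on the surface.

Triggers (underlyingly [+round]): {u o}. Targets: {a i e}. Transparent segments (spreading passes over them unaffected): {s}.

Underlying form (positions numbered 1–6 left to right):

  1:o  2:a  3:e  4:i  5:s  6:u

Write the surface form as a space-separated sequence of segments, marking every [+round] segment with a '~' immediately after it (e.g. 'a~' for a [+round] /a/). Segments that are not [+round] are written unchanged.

o~ a~ e~ i~ s u~

From /o/ at 1 leftward: word edge.
From /u/ at 6 leftward: 5 /s/ transparent; 4 /i/ → [+round]; 3 /e/ → [+round]; 2 /a/ → [+round]; 1 /o/ is itself a trigger — this domain ends here.
[+round] positions on the surface: 1 2 3 4 6.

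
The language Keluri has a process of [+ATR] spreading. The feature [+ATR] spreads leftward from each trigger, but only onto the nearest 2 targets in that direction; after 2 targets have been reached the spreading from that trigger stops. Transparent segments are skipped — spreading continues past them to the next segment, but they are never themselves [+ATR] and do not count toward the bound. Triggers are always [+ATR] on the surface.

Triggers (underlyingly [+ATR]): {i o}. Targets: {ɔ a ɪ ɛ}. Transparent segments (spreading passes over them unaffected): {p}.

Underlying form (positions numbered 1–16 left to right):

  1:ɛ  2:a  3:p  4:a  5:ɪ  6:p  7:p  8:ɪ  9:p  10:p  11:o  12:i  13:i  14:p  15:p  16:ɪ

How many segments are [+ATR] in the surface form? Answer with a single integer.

From /o/ at 11 leftward: 10 /p/ transparent; 9 /p/ transparent; 8 /ɪ/ → [+ATR]; 7 /p/ transparent; 6 /p/ transparent; 5 /ɪ/ → [+ATR]; bound reached.
From /i/ at 12 leftward: 11 /o/ is itself a trigger — this domain ends here.
From /i/ at 13 leftward: 12 /i/ is itself a trigger — this domain ends here.
Targets with no active source: positions 1 2 4 16 stay [-ATR].
[+ATR] positions on the surface: 5 8 11 12 13.

5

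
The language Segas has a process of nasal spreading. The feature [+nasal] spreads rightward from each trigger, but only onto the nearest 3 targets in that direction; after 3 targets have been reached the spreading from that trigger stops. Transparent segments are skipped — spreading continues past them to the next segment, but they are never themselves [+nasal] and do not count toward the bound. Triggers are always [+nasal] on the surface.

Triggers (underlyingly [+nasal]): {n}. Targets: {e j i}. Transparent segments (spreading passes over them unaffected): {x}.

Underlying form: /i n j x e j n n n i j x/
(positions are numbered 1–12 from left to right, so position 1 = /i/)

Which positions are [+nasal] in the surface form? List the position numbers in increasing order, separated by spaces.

From /n/ at 2 rightward: 3 /j/ → [+nasal]; 4 /x/ transparent; 5 /e/ → [+nasal]; 6 /j/ → [+nasal]; bound reached.
From /n/ at 7 rightward: 8 /n/ is itself a trigger — this domain ends here.
From /n/ at 8 rightward: 9 /n/ is itself a trigger — this domain ends here.
From /n/ at 9 rightward: 10 /i/ → [+nasal]; 11 /j/ → [+nasal]; 12 /x/ transparent; word edge.
Target with no active source: position 1 stays [-nasal].

2 3 5 6 7 8 9 10 11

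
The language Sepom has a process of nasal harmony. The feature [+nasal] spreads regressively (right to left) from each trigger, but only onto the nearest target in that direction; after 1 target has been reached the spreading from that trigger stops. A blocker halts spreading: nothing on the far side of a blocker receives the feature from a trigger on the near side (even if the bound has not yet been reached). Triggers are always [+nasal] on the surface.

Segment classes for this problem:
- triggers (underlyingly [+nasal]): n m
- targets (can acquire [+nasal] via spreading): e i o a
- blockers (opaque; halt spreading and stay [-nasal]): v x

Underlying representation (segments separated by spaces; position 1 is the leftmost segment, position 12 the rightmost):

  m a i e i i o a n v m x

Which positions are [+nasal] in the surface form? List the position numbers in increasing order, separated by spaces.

1 8 9 11

From /m/ at 1 leftward: word edge.
From /n/ at 9 leftward: 8 /a/ → [+nasal]; bound reached.
From /m/ at 11 leftward: 10 /v/ blocks.
Targets with no active source: positions 2 3 4 5 6 7 stay [-nasal].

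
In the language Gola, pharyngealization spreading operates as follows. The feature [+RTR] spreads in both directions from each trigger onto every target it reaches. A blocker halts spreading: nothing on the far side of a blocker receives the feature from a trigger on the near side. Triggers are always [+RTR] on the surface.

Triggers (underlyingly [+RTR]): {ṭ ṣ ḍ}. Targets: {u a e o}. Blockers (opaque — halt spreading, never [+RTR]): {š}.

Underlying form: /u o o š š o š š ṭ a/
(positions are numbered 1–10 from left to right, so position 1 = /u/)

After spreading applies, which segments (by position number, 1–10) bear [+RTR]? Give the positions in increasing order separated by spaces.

From /ṭ/ at 9 rightward: 10 /a/ → [+RTR]; word edge.
From /ṭ/ at 9 leftward: 8 /š/ blocks.
Targets with no active source: positions 1 2 3 6 stay [-emphatic].

9 10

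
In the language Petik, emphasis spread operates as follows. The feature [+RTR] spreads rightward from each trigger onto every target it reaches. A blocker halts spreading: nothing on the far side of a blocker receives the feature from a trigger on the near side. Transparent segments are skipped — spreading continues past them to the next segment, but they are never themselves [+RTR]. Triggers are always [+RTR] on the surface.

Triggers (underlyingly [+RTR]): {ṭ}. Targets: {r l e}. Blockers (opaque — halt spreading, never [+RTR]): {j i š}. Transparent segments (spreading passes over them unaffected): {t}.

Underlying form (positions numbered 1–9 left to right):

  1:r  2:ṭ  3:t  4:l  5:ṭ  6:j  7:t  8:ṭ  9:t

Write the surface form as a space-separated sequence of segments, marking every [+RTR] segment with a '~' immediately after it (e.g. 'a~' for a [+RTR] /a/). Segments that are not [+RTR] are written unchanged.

r ṭ~ t l~ ṭ~ j t ṭ~ t

From /ṭ/ at 2 rightward: 3 /t/ transparent; 4 /l/ → [+RTR]; 5 /ṭ/ is itself a trigger — this domain ends here.
From /ṭ/ at 5 rightward: 6 /j/ blocks.
From /ṭ/ at 8 rightward: 9 /t/ transparent; word edge.
Target with no active source: position 1 stays [-emphatic].
[+RTR] positions on the surface: 2 4 5 8.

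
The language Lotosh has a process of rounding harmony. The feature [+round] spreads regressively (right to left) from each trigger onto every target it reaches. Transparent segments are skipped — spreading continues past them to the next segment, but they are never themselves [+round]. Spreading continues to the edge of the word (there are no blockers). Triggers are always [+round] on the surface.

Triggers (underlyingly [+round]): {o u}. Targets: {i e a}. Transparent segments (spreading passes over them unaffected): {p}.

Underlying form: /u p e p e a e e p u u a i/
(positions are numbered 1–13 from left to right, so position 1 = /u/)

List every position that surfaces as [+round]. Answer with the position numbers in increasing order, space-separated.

1 3 5 6 7 8 10 11

From /u/ at 1 leftward: word edge.
From /u/ at 10 leftward: 9 /p/ transparent; 8 /e/ → [+round]; 7 /e/ → [+round]; 6 /a/ → [+round]; 5 /e/ → [+round]; 4 /p/ transparent; 3 /e/ → [+round]; 2 /p/ transparent; 1 /u/ is itself a trigger — this domain ends here.
From /u/ at 11 leftward: 10 /u/ is itself a trigger — this domain ends here.
Targets with no active source: positions 12 13 stay [-round].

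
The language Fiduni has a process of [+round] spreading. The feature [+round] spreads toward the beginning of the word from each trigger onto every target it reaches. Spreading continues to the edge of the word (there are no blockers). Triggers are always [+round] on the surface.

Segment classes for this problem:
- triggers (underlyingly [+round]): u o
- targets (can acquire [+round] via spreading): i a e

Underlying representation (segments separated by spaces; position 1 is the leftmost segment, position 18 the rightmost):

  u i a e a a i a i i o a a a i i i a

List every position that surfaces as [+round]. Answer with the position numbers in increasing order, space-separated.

1 2 3 4 5 6 7 8 9 10 11

From /u/ at 1 leftward: word edge.
From /o/ at 11 leftward: 10 /i/ → [+round]; 9 /i/ → [+round]; 8 /a/ → [+round]; 7 /i/ → [+round]; 6 /a/ → [+round]; 5 /a/ → [+round]; 4 /e/ → [+round]; 3 /a/ → [+round]; 2 /i/ → [+round]; 1 /u/ is itself a trigger — this domain ends here.
Targets with no active source: positions 12 13 14 15 16 17 18 stay [-round].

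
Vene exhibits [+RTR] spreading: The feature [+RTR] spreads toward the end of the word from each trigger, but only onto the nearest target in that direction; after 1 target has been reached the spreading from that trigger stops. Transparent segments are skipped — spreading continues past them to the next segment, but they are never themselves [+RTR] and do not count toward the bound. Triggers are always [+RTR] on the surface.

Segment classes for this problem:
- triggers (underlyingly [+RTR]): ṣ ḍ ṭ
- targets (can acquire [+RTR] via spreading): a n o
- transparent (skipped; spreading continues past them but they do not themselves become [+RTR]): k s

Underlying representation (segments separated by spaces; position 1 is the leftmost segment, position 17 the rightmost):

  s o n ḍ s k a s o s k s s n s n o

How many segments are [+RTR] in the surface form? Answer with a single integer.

From /ḍ/ at 4 rightward: 5 /s/ transparent; 6 /k/ transparent; 7 /a/ → [+RTR]; bound reached.
Targets with no active source: positions 2 3 9 14 16 17 stay [-emphatic].
[+RTR] positions on the surface: 4 7.

2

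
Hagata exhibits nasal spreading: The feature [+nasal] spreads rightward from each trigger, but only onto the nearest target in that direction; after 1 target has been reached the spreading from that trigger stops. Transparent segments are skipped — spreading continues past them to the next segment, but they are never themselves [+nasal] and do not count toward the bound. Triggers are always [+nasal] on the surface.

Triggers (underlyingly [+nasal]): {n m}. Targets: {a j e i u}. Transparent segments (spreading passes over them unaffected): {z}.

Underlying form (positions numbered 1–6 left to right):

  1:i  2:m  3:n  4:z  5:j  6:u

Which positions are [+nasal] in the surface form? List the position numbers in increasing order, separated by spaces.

2 3 5

From /m/ at 2 rightward: 3 /n/ is itself a trigger — this domain ends here.
From /n/ at 3 rightward: 4 /z/ transparent; 5 /j/ → [+nasal]; bound reached.
Targets with no active source: positions 1 6 stay [-nasal].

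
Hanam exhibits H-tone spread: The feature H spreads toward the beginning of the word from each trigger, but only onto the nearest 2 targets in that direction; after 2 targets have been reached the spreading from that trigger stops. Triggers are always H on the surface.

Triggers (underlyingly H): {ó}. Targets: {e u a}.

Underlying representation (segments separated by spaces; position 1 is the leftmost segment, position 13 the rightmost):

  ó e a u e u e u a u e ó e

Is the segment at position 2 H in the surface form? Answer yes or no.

From /ó/ at 1 leftward: word edge.
From /ó/ at 12 leftward: 11 /e/ → H; 10 /u/ → H; bound reached.
Targets with no active source: positions 2 3 4 5 6 7 8 9 13 stay [-high tone].
H positions on the surface: 1 10 11 12.

no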